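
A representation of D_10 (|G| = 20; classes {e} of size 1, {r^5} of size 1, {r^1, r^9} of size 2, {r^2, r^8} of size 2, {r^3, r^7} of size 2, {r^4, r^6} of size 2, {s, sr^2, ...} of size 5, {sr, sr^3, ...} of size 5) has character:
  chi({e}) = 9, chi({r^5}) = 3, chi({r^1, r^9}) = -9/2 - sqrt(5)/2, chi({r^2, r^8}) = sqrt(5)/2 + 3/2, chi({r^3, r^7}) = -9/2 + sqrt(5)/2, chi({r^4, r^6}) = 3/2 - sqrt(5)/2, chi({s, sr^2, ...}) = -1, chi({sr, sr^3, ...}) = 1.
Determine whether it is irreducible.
Not irreducible (reducible): <chi, chi> = 10 > 1.

Proof sketch: <chi, chi> = (1/|G|) sum_C |C| * |chi(C)|^2 = (1/20)[1*|9|^2 + 1*|3|^2 + 2*|-9/2 - sqrt(5)/2|^2 + 2*|sqrt(5)/2 + 3/2|^2 + 2*|-9/2 + sqrt(5)/2|^2 + 2*|3/2 - sqrt(5)/2|^2 + 5*|-1|^2 + 5*|1|^2]
  = (1/20)[(81) + (9) + (9*sqrt(5) + 43) + (3*sqrt(5) + 7) + (43 - 9*sqrt(5)) + (7 - 3*sqrt(5)) + (5) + (5)] = 200/20 = 10.
A character is irreducible iff <chi, chi> = 1, so this representation is reducible.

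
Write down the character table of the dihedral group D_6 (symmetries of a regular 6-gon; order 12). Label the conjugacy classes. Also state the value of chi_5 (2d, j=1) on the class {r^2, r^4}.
Conjugacy classes: {e} of size 1, {r^3} of size 1, {r^1, r^5} of size 2, {r^2, r^4} of size 2, {s, sr^2, ...} of size 3, {sr, sr^3, ...} of size 3.
Character table:
  irrep \ class              {e} (size 1)  {r^3} (size 1)  {r^1, r^5} (size 2)  {r^2, r^4} (size 2)  {s, sr^2, ...} (size 3)  {sr, sr^3, ...} (size 3)
  chi_1 (triv)               1             1               1                    1                    1                        1                       
  chi_2 (sign: r->1, s->-1)  1             1               1                    1                    -1                       -1                      
  chi_3 (r->-1, s->1)        1             -1              -1                   1                    1                        -1                      
  chi_4 (r->-1, s->-1)       1             -1              -1                   1                    -1                       1                       
  chi_5 (2d, j=1)            2             -2              1                    -1                   0                        0                       
  chi_6 (2d, j=2)            2             2               -1                   -1                   0                        0                       

Spot check: chi_5 (2d, j=1) on {r^2, r^4} = -1.

Working: D_6 has order 2*6 = 12 with 6 conjugacy classes, hence 6 irreducibles. Sum of squared dims 1 + 1 + 1 + 1 + 4 + 4 = 12 = |G|. Linear characters come from the abelianisation; the 2-dimensional irreps have character r^k -> 2*cos(2*pi*j*k/6), reflections -> 0.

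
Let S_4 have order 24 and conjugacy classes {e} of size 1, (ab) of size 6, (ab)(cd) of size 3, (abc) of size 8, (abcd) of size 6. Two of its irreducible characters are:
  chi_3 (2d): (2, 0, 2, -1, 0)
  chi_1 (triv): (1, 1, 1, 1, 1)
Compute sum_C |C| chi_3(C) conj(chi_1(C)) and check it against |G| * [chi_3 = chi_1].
Sum = 0; so <chi_3, chi_1> = 0 (distinct irreducibles are orthogonal).

Justification: Compute term by term over conjugacy classes (|C| * chi_3(C) * conj(chi_1(C))):
  1*(2)*conj(1) + 6*(0)*conj(1) + 3*(2)*conj(1) + 8*(-1)*conj(1) + 6*(0)*conj(1)
  = (2) + (0) + (6) + (-8) + (0)
  = 0.
Dividing by |G| = 24 gives 0/24 = 0, matching the row-orthogonality relation <chi_3, chi_1> = [chi_3 = chi_1].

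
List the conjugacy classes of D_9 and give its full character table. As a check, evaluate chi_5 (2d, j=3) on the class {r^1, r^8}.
Conjugacy classes: {e} of size 1, {r^1, r^8} of size 2, {r^2, r^7} of size 2, {r^3, r^6} of size 2, {r^4, r^5} of size 2, {s, sr, ..., sr^8} of size 9.
Character table:
  irrep \ class              {e} (size 1)  {r^1, r^8} (size 2)  {r^2, r^7} (size 2)  {r^3, r^6} (size 2)  {r^4, r^5} (size 2)  {s, sr, ..., sr^8} (size 9)
  chi_1 (triv)               1             1                    1                    1                    1                    1                          
  chi_2 (sign: r->1, s->-1)  1             1                    1                    1                    1                    -1                         
  chi_3 (2d, j=1)            2             2*cos(2*pi/9)        2*cos(4*pi/9)        -1                   -2*cos(pi/9)         0                          
  chi_4 (2d, j=2)            2             2*cos(4*pi/9)        -2*cos(pi/9)         -1                   2*cos(2*pi/9)        0                          
  chi_5 (2d, j=3)            2             -1                   -1                   2                    -1                   0                          
  chi_6 (2d, j=4)            2             -2*cos(pi/9)         2*cos(2*pi/9)        -1                   2*cos(4*pi/9)        0                          

Spot check: chi_5 (2d, j=3) on {r^1, r^8} = -1.

Why: D_9 has order 2*9 = 18 with 6 conjugacy classes, hence 6 irreducibles. Sum of squared dims 1 + 1 + 4 + 4 + 4 + 4 = 18 = |G|. Linear characters come from the abelianisation; the 2-dimensional irreps have character r^k -> 2*cos(2*pi*j*k/9), reflections -> 0.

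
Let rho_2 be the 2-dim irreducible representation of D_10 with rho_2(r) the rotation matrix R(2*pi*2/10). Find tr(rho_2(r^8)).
chi_{rho_2}(r^8) = 2*cos(2*pi*2*8/10) = -sqrt(5)/2 - 1/2

rho_2(r^8) is rotation by angle 2*pi*2*8/10, whose trace is 2*cos(2*pi*2*8/10) = -sqrt(5)/2 - 1/2.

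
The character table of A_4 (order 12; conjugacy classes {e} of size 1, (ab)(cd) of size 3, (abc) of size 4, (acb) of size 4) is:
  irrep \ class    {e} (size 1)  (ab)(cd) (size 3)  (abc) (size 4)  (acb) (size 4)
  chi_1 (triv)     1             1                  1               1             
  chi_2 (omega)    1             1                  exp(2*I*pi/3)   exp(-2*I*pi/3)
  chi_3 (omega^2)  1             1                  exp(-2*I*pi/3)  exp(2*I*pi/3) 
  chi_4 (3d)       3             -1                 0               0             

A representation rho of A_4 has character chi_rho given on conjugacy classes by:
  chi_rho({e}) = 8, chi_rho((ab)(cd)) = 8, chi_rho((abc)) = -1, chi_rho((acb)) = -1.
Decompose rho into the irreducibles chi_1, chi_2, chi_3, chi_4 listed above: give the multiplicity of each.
Multiplicities: chi_1: 2, chi_2: 3, chi_3: 3, chi_4: 0.

Solution. Use <chi_rho, chi> = (1/|G|) sum_C |C| * chi_rho(C) * conj(chi(C)) with |G| = 12 for each irreducible chi in the table:
  <chi_rho, chi_1> = (1/12)[1*(8)*conj(1) + 3*(8)*conj(1) + 4*(-1)*conj(1) + 4*(-1)*conj(1)]
      = (1/12)[(8) + (24) + (-4) + (-4)] = 24/12 = 2
  <chi_rho, chi_2> = (1/12)[1*(8)*conj(1) + 3*(8)*conj(1) + 4*(-1)*conj(exp(2*I*pi/3)) + 4*(-1)*conj(exp(-2*I*pi/3))]
      = (1/12)[(8) + (24) + (12 + 8*exp(-2*I*pi/3) + 12*exp(2*I*pi/3)) + (12 + 12*exp(-2*I*pi/3) + 8*exp(2*I*pi/3))] = 36/12 = 3
  <chi_rho, chi_3> = (1/12)[1*(8)*conj(1) + 3*(8)*conj(1) + 4*(-1)*conj(exp(-2*I*pi/3)) + 4*(-1)*conj(exp(2*I*pi/3))]
      = (1/12)[(8) + (24) + (12 + 12*exp(-2*I*pi/3) + 8*exp(2*I*pi/3)) + (12 + 8*exp(-2*I*pi/3) + 12*exp(2*I*pi/3))] = 36/12 = 3
  <chi_rho, chi_4> = (1/12)[1*(8)*conj(3) + 3*(8)*conj(-1) + 4*(-1)*conj(0) + 4*(-1)*conj(0)]
      = (1/12)[(24) + (-24) + (0) + (0)] = 0/12 = 0
(Exp terms are combined using exp(i*s)*conj(exp(i*t)) = exp(i*(s-t)), and sums of them are collapsed using the identity that for every m > 1 the m distinct m-th roots of unity sum to 0, e.g. 1 + exp(2*I*pi/3) + exp(-2*I*pi/3) = 0.)
Dimension check: dim(rho) = sum (mult * dim) = 2*1 + 3*1 + 3*1 + 0*3 = 8 = chi_rho(e) = 8.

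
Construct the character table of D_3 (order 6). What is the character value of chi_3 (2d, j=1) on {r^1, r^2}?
Conjugacy classes: {e} of size 1, {r^1, r^2} of size 2, {s, sr, ..., sr^2} of size 3.
Character table:
  irrep \ class              {e} (size 1)  {r^1, r^2} (size 2)  {s, sr, ..., sr^2} (size 3)
  chi_1 (triv)               1             1                    1                          
  chi_2 (sign: r->1, s->-1)  1             1                    -1                         
  chi_3 (2d, j=1)            2             -1                   0                          

Spot check: chi_3 (2d, j=1) on {r^1, r^2} = -1.

Working: D_3 has order 2*3 = 6 with 3 conjugacy classes, hence 3 irreducibles. Sum of squared dims 1 + 1 + 4 = 6 = |G|. Linear characters come from the abelianisation; the 2-dimensional irreps have character r^k -> 2*cos(2*pi*j*k/3), reflections -> 0.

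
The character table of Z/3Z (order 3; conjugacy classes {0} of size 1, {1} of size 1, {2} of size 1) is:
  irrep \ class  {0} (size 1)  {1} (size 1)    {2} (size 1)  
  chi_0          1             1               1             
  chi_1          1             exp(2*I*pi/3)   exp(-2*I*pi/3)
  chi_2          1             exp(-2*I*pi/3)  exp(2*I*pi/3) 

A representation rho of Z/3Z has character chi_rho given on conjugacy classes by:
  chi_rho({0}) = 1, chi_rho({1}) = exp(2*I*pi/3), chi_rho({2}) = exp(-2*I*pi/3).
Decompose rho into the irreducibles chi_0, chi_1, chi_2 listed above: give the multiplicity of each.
Multiplicities: chi_0: 0, chi_1: 1, chi_2: 0.

Derivation: Use <chi_rho, chi> = (1/|G|) sum_C |C| * chi_rho(C) * conj(chi(C)) with |G| = 3 for each irreducible chi in the table:
  <chi_rho, chi_0> = (1/3)[1*(1)*conj(1) + 1*(exp(2*I*pi/3))*conj(1) + 1*(exp(-2*I*pi/3))*conj(1)]
      = (1/3)[(1) + (exp(2*I*pi/3)) + (exp(-2*I*pi/3))] = 0/3 = 0
  <chi_rho, chi_1> = (1/3)[1*(1)*conj(1) + 1*(exp(2*I*pi/3))*conj(exp(2*I*pi/3)) + 1*(exp(-2*I*pi/3))*conj(exp(-2*I*pi/3))]
      = (1/3)[(1) + (1) + (1)] = 3/3 = 1
  <chi_rho, chi_2> = (1/3)[1*(1)*conj(1) + 1*(exp(2*I*pi/3))*conj(exp(-2*I*pi/3)) + 1*(exp(-2*I*pi/3))*conj(exp(2*I*pi/3))]
      = (1/3)[(1) + (exp(-2*I*pi/3)) + (exp(2*I*pi/3))] = 0/3 = 0
(Exp terms are combined using exp(i*s)*conj(exp(i*t)) = exp(i*(s-t)), and sums of them are collapsed using the identity that for every m > 1 the m distinct m-th roots of unity sum to 0, e.g. 1 + exp(2*I*pi/3) + exp(-2*I*pi/3) = 0.)
Dimension check: dim(rho) = sum (mult * dim) = 0*1 + 1*1 + 0*1 = 1 = chi_rho(e) = 1.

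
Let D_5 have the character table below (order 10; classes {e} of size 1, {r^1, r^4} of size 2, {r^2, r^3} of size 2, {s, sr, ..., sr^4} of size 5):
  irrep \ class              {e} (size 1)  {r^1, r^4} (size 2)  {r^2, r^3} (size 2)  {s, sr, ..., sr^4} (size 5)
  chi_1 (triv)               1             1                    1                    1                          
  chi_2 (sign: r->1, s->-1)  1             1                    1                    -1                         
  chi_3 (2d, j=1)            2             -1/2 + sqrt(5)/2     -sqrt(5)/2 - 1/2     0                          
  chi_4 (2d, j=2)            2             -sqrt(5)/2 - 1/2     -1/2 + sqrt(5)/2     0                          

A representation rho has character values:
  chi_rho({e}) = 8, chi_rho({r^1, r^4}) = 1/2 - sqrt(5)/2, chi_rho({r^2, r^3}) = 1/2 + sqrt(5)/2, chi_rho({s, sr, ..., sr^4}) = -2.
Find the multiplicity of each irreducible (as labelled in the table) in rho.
Multiplicities: chi_1: 0, chi_2: 2, chi_3: 1, chi_4: 2.

Why: Use <chi_rho, chi> = (1/|G|) sum_C |C| * chi_rho(C) * conj(chi(C)) with |G| = 10 for each irreducible chi in the table:
  <chi_rho, chi_1> = (1/10)[1*(8)*conj(1) + 2*(1/2 - sqrt(5)/2)*conj(1) + 2*(1/2 + sqrt(5)/2)*conj(1) + 5*(-2)*conj(1)]
      = (1/10)[(8) + (1 - sqrt(5)) + (1 + sqrt(5)) + (-10)] = 0/10 = 0
  <chi_rho, chi_2> = (1/10)[1*(8)*conj(1) + 2*(1/2 - sqrt(5)/2)*conj(1) + 2*(1/2 + sqrt(5)/2)*conj(1) + 5*(-2)*conj(-1)]
      = (1/10)[(8) + (1 - sqrt(5)) + (1 + sqrt(5)) + (10)] = 20/10 = 2
  <chi_rho, chi_3> = (1/10)[1*(8)*conj(2) + 2*(1/2 - sqrt(5)/2)*conj(-1/2 + sqrt(5)/2) + 2*(1/2 + sqrt(5)/2)*conj(-sqrt(5)/2 - 1/2) + 5*(-2)*conj(0)]
      = (1/10)[(16) + (-3 + sqrt(5)) + (-3 - sqrt(5)) + (0)] = 10/10 = 1
  <chi_rho, chi_4> = (1/10)[1*(8)*conj(2) + 2*(1/2 - sqrt(5)/2)*conj(-sqrt(5)/2 - 1/2) + 2*(1/2 + sqrt(5)/2)*conj(-1/2 + sqrt(5)/2) + 5*(-2)*conj(0)]
      = (1/10)[(16) + (2) + (2) + (0)] = 20/10 = 2
Dimension check: dim(rho) = sum (mult * dim) = 0*1 + 2*1 + 1*2 + 2*2 = 8 = chi_rho(e) = 8.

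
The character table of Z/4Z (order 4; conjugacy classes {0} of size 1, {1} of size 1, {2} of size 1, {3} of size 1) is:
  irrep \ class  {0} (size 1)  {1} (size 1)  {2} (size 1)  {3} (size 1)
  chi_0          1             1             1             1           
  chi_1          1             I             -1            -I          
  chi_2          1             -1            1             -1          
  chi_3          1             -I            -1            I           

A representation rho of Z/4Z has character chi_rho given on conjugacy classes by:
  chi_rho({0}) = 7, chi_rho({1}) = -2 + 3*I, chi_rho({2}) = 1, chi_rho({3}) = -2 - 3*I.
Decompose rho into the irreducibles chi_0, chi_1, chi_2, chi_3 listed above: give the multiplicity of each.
Multiplicities: chi_0: 1, chi_1: 3, chi_2: 3, chi_3: 0.

Proof sketch: Use <chi_rho, chi> = (1/|G|) sum_C |C| * chi_rho(C) * conj(chi(C)) with |G| = 4 for each irreducible chi in the table:
  <chi_rho, chi_0> = (1/4)[1*(7)*conj(1) + 1*(-2 + 3*I)*conj(1) + 1*(1)*conj(1) + 1*(-2 - 3*I)*conj(1)]
      = (1/4)[(7) + (-2 + 3*I) + (1) + (-2 - 3*I)] = 4/4 = 1
  <chi_rho, chi_1> = (1/4)[1*(7)*conj(1) + 1*(-2 + 3*I)*conj(I) + 1*(1)*conj(-1) + 1*(-2 - 3*I)*conj(-I)]
      = (1/4)[(7) + (3 + 2*I) + (-1) + (3 - 2*I)] = 12/4 = 3
  <chi_rho, chi_2> = (1/4)[1*(7)*conj(1) + 1*(-2 + 3*I)*conj(-1) + 1*(1)*conj(1) + 1*(-2 - 3*I)*conj(-1)]
      = (1/4)[(7) + (2 - 3*I) + (1) + (2 + 3*I)] = 12/4 = 3
  <chi_rho, chi_3> = (1/4)[1*(7)*conj(1) + 1*(-2 + 3*I)*conj(-I) + 1*(1)*conj(-1) + 1*(-2 - 3*I)*conj(I)]
      = (1/4)[(7) + (-3 - 2*I) + (-1) + (-3 + 2*I)] = 0/4 = 0
(Exp terms are combined using exp(i*s)*conj(exp(i*t)) = exp(i*(s-t)), and sums of them are collapsed using the identity that for every m > 1 the m distinct m-th roots of unity sum to 0, e.g. 1 + exp(2*I*pi/3) + exp(-2*I*pi/3) = 0.)
Dimension check: dim(rho) = sum (mult * dim) = 1*1 + 3*1 + 3*1 + 0*1 = 7 = chi_rho(e) = 7.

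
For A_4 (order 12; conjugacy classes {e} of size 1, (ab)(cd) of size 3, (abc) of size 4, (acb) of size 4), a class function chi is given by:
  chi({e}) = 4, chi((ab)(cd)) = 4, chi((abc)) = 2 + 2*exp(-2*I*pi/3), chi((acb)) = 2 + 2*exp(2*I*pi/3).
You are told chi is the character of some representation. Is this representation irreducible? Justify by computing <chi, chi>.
Not irreducible (reducible): <chi, chi> = 8 > 1.

Working: <chi, chi> = (1/|G|) sum_C |C| * |chi(C)|^2 = (1/12)[1*|4|^2 + 3*|4|^2 + 4*|2 + 2*exp(-2*I*pi/3)|^2 + 4*|2 + 2*exp(2*I*pi/3)|^2]
  = (1/12)[(16) + (48) + (16) + (16)] = 96/12 = 8.
(Exp terms are combined using exp(i*s)*conj(exp(i*t)) = exp(i*(s-t)), and sums of them are collapsed using the identity that for every m > 1 the m distinct m-th roots of unity sum to 0, e.g. 1 + exp(2*I*pi/3) + exp(-2*I*pi/3) = 0.)
A character is irreducible iff <chi, chi> = 1, so this representation is reducible.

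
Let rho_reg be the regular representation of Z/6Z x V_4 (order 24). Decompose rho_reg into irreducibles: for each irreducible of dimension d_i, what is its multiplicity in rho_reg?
Each irreducible V_i of dimension d_i appears with multiplicity d_i, i.e. rho_reg = (direct sum over all irreducibles V_i) d_i V_i. The irreducible dimensions for Z/6Z x V_4 are 1, 1, 1, 1, 1, 1, 1, 1, 1, 1, 1, 1, 1, 1, 1, 1, 1, 1, 1, 1, 1, 1, 1, 1: 24 irreducibles of dimension 1, each with multiplicity 1. Total dimension 24*1*1 = 24 = |G|.

Reasoning: General theorem: in the regular representation of a finite group G, each irreducible appears with multiplicity equal to its dimension. Check: dim(rho_reg) = sum d_i^2 = 1 + 1 + 1 + 1 + 1 + 1 + 1 + 1 + 1 + 1 + 1 + 1 + 1 + 1 + 1 + 1 + 1 + 1 + 1 + 1 + 1 + 1 + 1 + 1 = 24 = |G|.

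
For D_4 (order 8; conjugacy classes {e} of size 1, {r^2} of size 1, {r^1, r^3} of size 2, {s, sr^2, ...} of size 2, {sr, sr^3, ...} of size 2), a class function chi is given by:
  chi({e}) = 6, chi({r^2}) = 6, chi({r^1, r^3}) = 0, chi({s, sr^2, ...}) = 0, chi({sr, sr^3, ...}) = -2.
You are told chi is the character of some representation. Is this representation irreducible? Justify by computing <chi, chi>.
Not irreducible (reducible): <chi, chi> = 10 > 1.

Details: <chi, chi> = (1/|G|) sum_C |C| * |chi(C)|^2 = (1/8)[1*|6|^2 + 1*|6|^2 + 2*|0|^2 + 2*|0|^2 + 2*|-2|^2]
  = (1/8)[(36) + (36) + (0) + (0) + (8)] = 80/8 = 10.
A character is irreducible iff <chi, chi> = 1, so this representation is reducible.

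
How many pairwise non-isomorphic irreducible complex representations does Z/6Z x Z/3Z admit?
18

Working: The number of irreducible complex representations of a finite group equals its number of conjugacy classes. Z/6Z x Z/3Z is abelian of order 18, so every element is its own conjugacy class: 18 classes, so Z/6Z x Z/3Z (order 18) has exactly 18 irreducible complex representations.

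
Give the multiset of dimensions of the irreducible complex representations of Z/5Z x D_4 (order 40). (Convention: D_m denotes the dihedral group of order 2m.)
Dimensions: 1, 1, 1, 1, 1, 1, 1, 1, 1, 1, 1, 1, 1, 1, 1, 1, 1, 1, 1, 1, 2, 2, 2, 2, 2

Proof sketch: There are 25 irreducibles (= number of conjugacy classes). Their dimensions d_i satisfy sum d_i^2 = |G| = 40: 1 + 1 + 1 + 1 + 1 + 1 + 1 + 1 + 1 + 1 + 1 + 1 + 1 + 1 + 1 + 1 + 1 + 1 + 1 + 1 + 4 + 4 + 4 + 4 + 4 = 40. (For the product with Z/5Z: each of the 5 1-dim characters of Z/5Z tensors with each irrep of D_4, giving 5 copies of each D_4-dimension.)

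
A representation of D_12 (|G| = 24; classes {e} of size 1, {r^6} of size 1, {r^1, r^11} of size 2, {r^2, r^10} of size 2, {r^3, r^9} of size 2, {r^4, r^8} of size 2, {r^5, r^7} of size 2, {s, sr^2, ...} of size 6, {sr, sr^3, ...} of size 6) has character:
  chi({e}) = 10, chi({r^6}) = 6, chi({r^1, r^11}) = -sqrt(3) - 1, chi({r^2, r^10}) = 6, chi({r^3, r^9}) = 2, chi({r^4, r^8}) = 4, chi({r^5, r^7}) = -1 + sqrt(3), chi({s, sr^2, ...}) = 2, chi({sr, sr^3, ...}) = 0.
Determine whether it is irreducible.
Not irreducible (reducible): <chi, chi> = 12 > 1.

Derivation: <chi, chi> = (1/|G|) sum_C |C| * |chi(C)|^2 = (1/24)[1*|10|^2 + 1*|6|^2 + 2*|-sqrt(3) - 1|^2 + 2*|6|^2 + 2*|2|^2 + 2*|4|^2 + 2*|-1 + sqrt(3)|^2 + 6*|2|^2 + 6*|0|^2]
  = (1/24)[(100) + (36) + (4*sqrt(3) + 8) + (72) + (8) + (32) + (8 - 4*sqrt(3)) + (24) + (0)] = 288/24 = 12.
A character is irreducible iff <chi, chi> = 1, so this representation is reducible.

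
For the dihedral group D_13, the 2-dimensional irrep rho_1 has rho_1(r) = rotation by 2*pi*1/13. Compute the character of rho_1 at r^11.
chi_{rho_1}(r^11) = 2*cos(2*pi*1*11/13) = 2*cos(4*pi/13)

Argument: rho_1(r^11) is rotation by angle 2*pi*1*11/13, whose trace is 2*cos(2*pi*1*11/13) = 2*cos(4*pi/13).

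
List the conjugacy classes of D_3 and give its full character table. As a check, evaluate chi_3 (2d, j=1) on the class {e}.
Conjugacy classes: {e} of size 1, {r^1, r^2} of size 2, {s, sr, ..., sr^2} of size 3.
Character table:
  irrep \ class              {e} (size 1)  {r^1, r^2} (size 2)  {s, sr, ..., sr^2} (size 3)
  chi_1 (triv)               1             1                    1                          
  chi_2 (sign: r->1, s->-1)  1             1                    -1                         
  chi_3 (2d, j=1)            2             -1                   0                          

Spot check: chi_3 (2d, j=1) on {e} = 2.

D_3 has order 2*3 = 6 with 3 conjugacy classes, hence 3 irreducibles. Sum of squared dims 1 + 1 + 4 = 6 = |G|. Linear characters come from the abelianisation; the 2-dimensional irreps have character r^k -> 2*cos(2*pi*j*k/3), reflections -> 0.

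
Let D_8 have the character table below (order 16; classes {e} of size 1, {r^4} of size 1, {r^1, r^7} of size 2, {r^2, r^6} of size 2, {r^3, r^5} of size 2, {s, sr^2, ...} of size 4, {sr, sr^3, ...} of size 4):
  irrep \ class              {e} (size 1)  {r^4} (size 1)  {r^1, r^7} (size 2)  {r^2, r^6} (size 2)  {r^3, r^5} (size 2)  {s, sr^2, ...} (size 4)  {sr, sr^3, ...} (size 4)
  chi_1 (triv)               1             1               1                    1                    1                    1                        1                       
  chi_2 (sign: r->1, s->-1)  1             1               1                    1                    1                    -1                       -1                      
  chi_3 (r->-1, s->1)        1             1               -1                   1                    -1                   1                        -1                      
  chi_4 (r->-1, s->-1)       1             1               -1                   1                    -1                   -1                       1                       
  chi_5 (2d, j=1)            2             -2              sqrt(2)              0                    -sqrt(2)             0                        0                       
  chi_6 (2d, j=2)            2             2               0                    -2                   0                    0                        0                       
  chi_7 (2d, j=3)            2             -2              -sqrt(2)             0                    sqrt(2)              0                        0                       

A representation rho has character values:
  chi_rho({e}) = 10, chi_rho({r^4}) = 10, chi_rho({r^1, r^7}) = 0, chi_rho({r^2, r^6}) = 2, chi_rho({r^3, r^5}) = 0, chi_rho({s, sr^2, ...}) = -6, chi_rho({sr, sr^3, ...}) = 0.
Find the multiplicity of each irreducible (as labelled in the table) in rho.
Multiplicities: chi_1: 0, chi_2: 3, chi_3: 0, chi_4: 3, chi_5: 0, chi_6: 2, chi_7: 0.

Details: Use <chi_rho, chi> = (1/|G|) sum_C |C| * chi_rho(C) * conj(chi(C)) with |G| = 16 for each irreducible chi in the table:
  <chi_rho, chi_1> = (1/16)[1*(10)*conj(1) + 1*(10)*conj(1) + 2*(0)*conj(1) + 2*(2)*conj(1) + 2*(0)*conj(1) + 4*(-6)*conj(1) + 4*(0)*conj(1)]
      = (1/16)[(10) + (10) + (0) + (4) + (0) + (-24) + (0)] = 0/16 = 0
  <chi_rho, chi_2> = (1/16)[1*(10)*conj(1) + 1*(10)*conj(1) + 2*(0)*conj(1) + 2*(2)*conj(1) + 2*(0)*conj(1) + 4*(-6)*conj(-1) + 4*(0)*conj(-1)]
      = (1/16)[(10) + (10) + (0) + (4) + (0) + (24) + (0)] = 48/16 = 3
  <chi_rho, chi_3> = (1/16)[1*(10)*conj(1) + 1*(10)*conj(1) + 2*(0)*conj(-1) + 2*(2)*conj(1) + 2*(0)*conj(-1) + 4*(-6)*conj(1) + 4*(0)*conj(-1)]
      = (1/16)[(10) + (10) + (0) + (4) + (0) + (-24) + (0)] = 0/16 = 0
  <chi_rho, chi_4> = (1/16)[1*(10)*conj(1) + 1*(10)*conj(1) + 2*(0)*conj(-1) + 2*(2)*conj(1) + 2*(0)*conj(-1) + 4*(-6)*conj(-1) + 4*(0)*conj(1)]
      = (1/16)[(10) + (10) + (0) + (4) + (0) + (24) + (0)] = 48/16 = 3
  <chi_rho, chi_5> = (1/16)[1*(10)*conj(2) + 1*(10)*conj(-2) + 2*(0)*conj(sqrt(2)) + 2*(2)*conj(0) + 2*(0)*conj(-sqrt(2)) + 4*(-6)*conj(0) + 4*(0)*conj(0)]
      = (1/16)[(20) + (-20) + (0) + (0) + (0) + (0) + (0)] = 0/16 = 0
  <chi_rho, chi_6> = (1/16)[1*(10)*conj(2) + 1*(10)*conj(2) + 2*(0)*conj(0) + 2*(2)*conj(-2) + 2*(0)*conj(0) + 4*(-6)*conj(0) + 4*(0)*conj(0)]
      = (1/16)[(20) + (20) + (0) + (-8) + (0) + (0) + (0)] = 32/16 = 2
  <chi_rho, chi_7> = (1/16)[1*(10)*conj(2) + 1*(10)*conj(-2) + 2*(0)*conj(-sqrt(2)) + 2*(2)*conj(0) + 2*(0)*conj(sqrt(2)) + 4*(-6)*conj(0) + 4*(0)*conj(0)]
      = (1/16)[(20) + (-20) + (0) + (0) + (0) + (0) + (0)] = 0/16 = 0
Dimension check: dim(rho) = sum (mult * dim) = 0*1 + 3*1 + 0*1 + 3*1 + 0*2 + 2*2 + 0*2 = 10 = chi_rho(e) = 10.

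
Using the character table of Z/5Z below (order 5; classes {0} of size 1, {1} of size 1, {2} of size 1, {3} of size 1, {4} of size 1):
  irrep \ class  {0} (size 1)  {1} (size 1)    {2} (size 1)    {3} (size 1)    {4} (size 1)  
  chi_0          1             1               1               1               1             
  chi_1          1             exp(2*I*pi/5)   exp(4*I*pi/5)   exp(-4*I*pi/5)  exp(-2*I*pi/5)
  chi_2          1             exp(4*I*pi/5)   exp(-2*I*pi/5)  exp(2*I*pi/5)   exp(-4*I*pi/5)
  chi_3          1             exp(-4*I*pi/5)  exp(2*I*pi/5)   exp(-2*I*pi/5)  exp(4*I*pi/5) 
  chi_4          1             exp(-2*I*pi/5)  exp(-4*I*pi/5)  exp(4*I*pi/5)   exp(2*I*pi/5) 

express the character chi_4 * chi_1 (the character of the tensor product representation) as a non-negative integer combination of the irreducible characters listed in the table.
chi_4 tensor chi_1 = chi_0 (all other irreducibles have multiplicity 0).

Justification: The character of a tensor product is the pointwise product (chi_4 * chi_1)(C) = chi_4(C) * chi_1(C):
  {0}: (1)*(1), {1}: (exp(-2*I*pi/5))*(exp(2*I*pi/5)), {2}: (exp(-4*I*pi/5))*(exp(4*I*pi/5)), {3}: (exp(4*I*pi/5))*(exp(-4*I*pi/5)), {4}: (exp(2*I*pi/5))*(exp(-2*I*pi/5))
so (chi_4 * chi_1) takes values
  {0} -> 1, {1} -> 1, {2} -> 1, {3} -> 1, {4} -> 1.
Now take the inner product of this character with each irreducible chi from the table, <chi_4*chi_1, chi> = (1/5) sum_C |C| (chi_4*chi_1)(C) conj(chi(C)):
  <chi_4*chi_1, chi_0> = (1/5)[1*(1)*conj(1) + 1*(1)*conj(1) + 1*(1)*conj(1) + 1*(1)*conj(1) + 1*(1)*conj(1)]
      = (1/5)[(1) + (1) + (1) + (1) + (1)] = 5/5 = 1
  <chi_4*chi_1, chi_1> = (1/5)[1*(1)*conj(1) + 1*(1)*conj(exp(2*I*pi/5)) + 1*(1)*conj(exp(4*I*pi/5)) + 1*(1)*conj(exp(-4*I*pi/5)) + 1*(1)*conj(exp(-2*I*pi/5))]
      = (1/5)[(1) + (exp(-2*I*pi/5)) + (exp(-4*I*pi/5)) + (exp(4*I*pi/5)) + (exp(2*I*pi/5))] = 0/5 = 0
  <chi_4*chi_1, chi_2> = (1/5)[1*(1)*conj(1) + 1*(1)*conj(exp(4*I*pi/5)) + 1*(1)*conj(exp(-2*I*pi/5)) + 1*(1)*conj(exp(2*I*pi/5)) + 1*(1)*conj(exp(-4*I*pi/5))]
      = (1/5)[(1) + (exp(-4*I*pi/5)) + (exp(2*I*pi/5)) + (exp(-2*I*pi/5)) + (exp(4*I*pi/5))] = 0/5 = 0
  <chi_4*chi_1, chi_3> = (1/5)[1*(1)*conj(1) + 1*(1)*conj(exp(-4*I*pi/5)) + 1*(1)*conj(exp(2*I*pi/5)) + 1*(1)*conj(exp(-2*I*pi/5)) + 1*(1)*conj(exp(4*I*pi/5))]
      = (1/5)[(1) + (exp(4*I*pi/5)) + (exp(-2*I*pi/5)) + (exp(2*I*pi/5)) + (exp(-4*I*pi/5))] = 0/5 = 0
  <chi_4*chi_1, chi_4> = (1/5)[1*(1)*conj(1) + 1*(1)*conj(exp(-2*I*pi/5)) + 1*(1)*conj(exp(-4*I*pi/5)) + 1*(1)*conj(exp(4*I*pi/5)) + 1*(1)*conj(exp(2*I*pi/5))]
      = (1/5)[(1) + (exp(2*I*pi/5)) + (exp(4*I*pi/5)) + (exp(-4*I*pi/5)) + (exp(-2*I*pi/5))] = 0/5 = 0
(Exp terms are combined using exp(i*s)*conj(exp(i*t)) = exp(i*(s-t)), and sums of them are collapsed using the identity that for every m > 1 the m distinct m-th roots of unity sum to 0, e.g. 1 + exp(2*I*pi/3) + exp(-2*I*pi/3) = 0.)
Hence the multiplicities are chi_0: 1. Dimension check: dim(chi_4)*dim(chi_1) = 1*1 = 1 and sum (mult * dim) = 1*1 = 1.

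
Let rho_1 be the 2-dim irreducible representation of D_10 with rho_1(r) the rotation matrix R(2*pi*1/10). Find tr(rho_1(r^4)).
chi_{rho_1}(r^4) = 2*cos(2*pi*1*4/10) = -sqrt(5)/2 - 1/2

Details: rho_1(r^4) is rotation by angle 2*pi*1*4/10, whose trace is 2*cos(2*pi*1*4/10) = -sqrt(5)/2 - 1/2.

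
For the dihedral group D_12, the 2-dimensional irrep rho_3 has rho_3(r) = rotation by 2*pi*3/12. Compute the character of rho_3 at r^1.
chi_{rho_3}(r^1) = 2*cos(2*pi*3*1/12) = 0

Explanation: rho_3(r^1) is rotation by angle 2*pi*3*1/12, whose trace is 2*cos(2*pi*3*1/12) = 0.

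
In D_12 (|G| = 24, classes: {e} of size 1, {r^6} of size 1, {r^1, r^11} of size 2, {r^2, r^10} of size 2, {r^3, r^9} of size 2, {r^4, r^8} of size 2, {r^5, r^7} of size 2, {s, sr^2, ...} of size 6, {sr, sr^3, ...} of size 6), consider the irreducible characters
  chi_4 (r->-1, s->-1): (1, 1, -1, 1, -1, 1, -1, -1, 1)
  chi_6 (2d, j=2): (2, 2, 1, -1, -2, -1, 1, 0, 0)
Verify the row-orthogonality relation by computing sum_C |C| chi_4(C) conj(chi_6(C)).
Sum = 0; so <chi_4, chi_6> = 0 (distinct irreducibles are orthogonal).

Details: Compute term by term over conjugacy classes (|C| * chi_4(C) * conj(chi_6(C))):
  1*(1)*conj(2) + 1*(1)*conj(2) + 2*(-1)*conj(1) + 2*(1)*conj(-1) + 2*(-1)*conj(-2) + 2*(1)*conj(-1) + 2*(-1)*conj(1) + 6*(-1)*conj(0) + 6*(1)*conj(0)
  = (2) + (2) + (-2) + (-2) + (4) + (-2) + (-2) + (0) + (0)
  = 0.
Dividing by |G| = 24 gives 0/24 = 0, matching the row-orthogonality relation <chi_4, chi_6> = [chi_4 = chi_6].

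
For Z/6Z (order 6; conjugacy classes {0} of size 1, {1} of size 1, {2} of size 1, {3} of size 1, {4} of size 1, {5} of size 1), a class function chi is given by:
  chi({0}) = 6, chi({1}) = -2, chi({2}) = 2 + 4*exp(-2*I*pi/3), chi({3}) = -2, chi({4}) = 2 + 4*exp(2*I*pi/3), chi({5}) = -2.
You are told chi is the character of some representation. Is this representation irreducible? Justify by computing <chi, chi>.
Not irreducible (reducible): <chi, chi> = 12 > 1.

Derivation: <chi, chi> = (1/|G|) sum_C |C| * |chi(C)|^2 = (1/6)[1*|6|^2 + 1*|-2|^2 + 1*|2 + 4*exp(-2*I*pi/3)|^2 + 1*|-2|^2 + 1*|2 + 4*exp(2*I*pi/3)|^2 + 1*|-2|^2]
  = (1/6)[(36) + (4) + (12) + (4) + (12) + (4)] = 72/6 = 12.
(Exp terms are combined using exp(i*s)*conj(exp(i*t)) = exp(i*(s-t)), and sums of them are collapsed using the identity that for every m > 1 the m distinct m-th roots of unity sum to 0, e.g. 1 + exp(2*I*pi/3) + exp(-2*I*pi/3) = 0.)
A character is irreducible iff <chi, chi> = 1, so this representation is reducible.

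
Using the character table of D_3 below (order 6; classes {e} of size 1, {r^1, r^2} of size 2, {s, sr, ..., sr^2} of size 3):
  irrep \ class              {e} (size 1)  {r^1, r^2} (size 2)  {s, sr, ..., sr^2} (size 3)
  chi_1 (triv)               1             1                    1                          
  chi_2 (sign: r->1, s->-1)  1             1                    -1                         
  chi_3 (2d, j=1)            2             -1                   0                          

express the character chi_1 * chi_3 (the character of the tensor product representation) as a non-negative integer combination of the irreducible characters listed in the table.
chi_1 tensor chi_3 = chi_3 (all other irreducibles have multiplicity 0).

Proof sketch: The character of a tensor product is the pointwise product (chi_1 * chi_3)(C) = chi_1(C) * chi_3(C):
  {e}: (1)*(2), {r^1, r^2}: (1)*(-1), {s, sr, ..., sr^2}: (1)*(0)
so (chi_1 * chi_3) takes values
  {e} -> 2, {r^1, r^2} -> -1, {s, sr, ..., sr^2} -> 0.
Now take the inner product of this character with each irreducible chi from the table, <chi_1*chi_3, chi> = (1/6) sum_C |C| (chi_1*chi_3)(C) conj(chi(C)):
  <chi_1*chi_3, chi_1> = (1/6)[1*(2)*conj(1) + 2*(-1)*conj(1) + 3*(0)*conj(1)]
      = (1/6)[(2) + (-2) + (0)] = 0/6 = 0
  <chi_1*chi_3, chi_2> = (1/6)[1*(2)*conj(1) + 2*(-1)*conj(1) + 3*(0)*conj(-1)]
      = (1/6)[(2) + (-2) + (0)] = 0/6 = 0
  <chi_1*chi_3, chi_3> = (1/6)[1*(2)*conj(2) + 2*(-1)*conj(-1) + 3*(0)*conj(0)]
      = (1/6)[(4) + (2) + (0)] = 6/6 = 1
Hence the multiplicities are chi_3: 1. Dimension check: dim(chi_1)*dim(chi_3) = 1*2 = 2 and sum (mult * dim) = 1*2 = 2.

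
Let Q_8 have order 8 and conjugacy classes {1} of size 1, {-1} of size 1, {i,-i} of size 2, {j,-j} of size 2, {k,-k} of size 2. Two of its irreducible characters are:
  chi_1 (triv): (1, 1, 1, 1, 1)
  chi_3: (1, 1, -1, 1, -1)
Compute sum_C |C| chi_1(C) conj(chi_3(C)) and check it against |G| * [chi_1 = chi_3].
Sum = 0; so <chi_1, chi_3> = 0 (distinct irreducibles are orthogonal).

Why: Compute term by term over conjugacy classes (|C| * chi_1(C) * conj(chi_3(C))):
  1*(1)*conj(1) + 1*(1)*conj(1) + 2*(1)*conj(-1) + 2*(1)*conj(1) + 2*(1)*conj(-1)
  = (1) + (1) + (-2) + (2) + (-2)
  = 0.
Dividing by |G| = 8 gives 0/8 = 0, matching the row-orthogonality relation <chi_1, chi_3> = [chi_1 = chi_3].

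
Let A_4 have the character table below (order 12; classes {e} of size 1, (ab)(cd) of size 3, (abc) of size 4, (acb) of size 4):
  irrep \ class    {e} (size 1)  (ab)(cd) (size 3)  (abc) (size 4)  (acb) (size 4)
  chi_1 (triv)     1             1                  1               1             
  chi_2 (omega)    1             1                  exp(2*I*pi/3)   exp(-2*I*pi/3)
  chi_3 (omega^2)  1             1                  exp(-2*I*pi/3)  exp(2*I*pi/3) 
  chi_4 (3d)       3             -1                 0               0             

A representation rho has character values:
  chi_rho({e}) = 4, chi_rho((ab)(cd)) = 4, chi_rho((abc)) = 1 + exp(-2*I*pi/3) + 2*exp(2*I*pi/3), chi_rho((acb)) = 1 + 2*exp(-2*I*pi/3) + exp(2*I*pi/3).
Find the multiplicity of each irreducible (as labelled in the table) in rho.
Multiplicities: chi_1: 1, chi_2: 2, chi_3: 1, chi_4: 0.

Working: Use <chi_rho, chi> = (1/|G|) sum_C |C| * chi_rho(C) * conj(chi(C)) with |G| = 12 for each irreducible chi in the table:
  <chi_rho, chi_1> = (1/12)[1*(4)*conj(1) + 3*(4)*conj(1) + 4*(1 + exp(-2*I*pi/3) + 2*exp(2*I*pi/3))*conj(1) + 4*(1 + 2*exp(-2*I*pi/3) + exp(2*I*pi/3))*conj(1)]
      = (1/12)[(4) + (12) + (4 + 4*exp(-2*I*pi/3) + 8*exp(2*I*pi/3)) + (4 + 8*exp(-2*I*pi/3) + 4*exp(2*I*pi/3))] = 12/12 = 1
  <chi_rho, chi_2> = (1/12)[1*(4)*conj(1) + 3*(4)*conj(1) + 4*(1 + exp(-2*I*pi/3) + 2*exp(2*I*pi/3))*conj(exp(2*I*pi/3)) + 4*(1 + 2*exp(-2*I*pi/3) + exp(2*I*pi/3))*conj(exp(-2*I*pi/3))]
      = (1/12)[(4) + (12) + (4) + (4)] = 24/12 = 2
  <chi_rho, chi_3> = (1/12)[1*(4)*conj(1) + 3*(4)*conj(1) + 4*(1 + exp(-2*I*pi/3) + 2*exp(2*I*pi/3))*conj(exp(-2*I*pi/3)) + 4*(1 + 2*exp(-2*I*pi/3) + exp(2*I*pi/3))*conj(exp(2*I*pi/3))]
      = (1/12)[(4) + (12) + (4 + 8*exp(-2*I*pi/3) + 4*exp(2*I*pi/3)) + (4 + 4*exp(-2*I*pi/3) + 8*exp(2*I*pi/3))] = 12/12 = 1
  <chi_rho, chi_4> = (1/12)[1*(4)*conj(3) + 3*(4)*conj(-1) + 4*(1 + exp(-2*I*pi/3) + 2*exp(2*I*pi/3))*conj(0) + 4*(1 + 2*exp(-2*I*pi/3) + exp(2*I*pi/3))*conj(0)]
      = (1/12)[(12) + (-12) + (0) + (0)] = 0/12 = 0
(Exp terms are combined using exp(i*s)*conj(exp(i*t)) = exp(i*(s-t)), and sums of them are collapsed using the identity that for every m > 1 the m distinct m-th roots of unity sum to 0, e.g. 1 + exp(2*I*pi/3) + exp(-2*I*pi/3) = 0.)
Dimension check: dim(rho) = sum (mult * dim) = 1*1 + 2*1 + 1*1 + 0*3 = 4 = chi_rho(e) = 4.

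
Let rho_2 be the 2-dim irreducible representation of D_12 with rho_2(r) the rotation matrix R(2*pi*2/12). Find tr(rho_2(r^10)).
chi_{rho_2}(r^10) = 2*cos(2*pi*2*10/12) = -1

Solution. rho_2(r^10) is rotation by angle 2*pi*2*10/12, whose trace is 2*cos(2*pi*2*10/12) = -1.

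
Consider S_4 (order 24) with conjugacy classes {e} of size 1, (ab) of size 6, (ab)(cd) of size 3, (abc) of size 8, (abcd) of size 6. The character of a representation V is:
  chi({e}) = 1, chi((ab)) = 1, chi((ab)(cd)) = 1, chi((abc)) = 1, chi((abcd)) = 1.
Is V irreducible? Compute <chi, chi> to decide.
Irreducible: <chi, chi> = 1.

Solution. <chi, chi> = (1/|G|) sum_C |C| * |chi(C)|^2 = (1/24)[1*|1|^2 + 6*|1|^2 + 3*|1|^2 + 8*|1|^2 + 6*|1|^2]
  = (1/24)[(1) + (6) + (3) + (8) + (6)] = 24/24 = 1.
A character is irreducible iff <chi, chi> = 1, so this representation is irreducible.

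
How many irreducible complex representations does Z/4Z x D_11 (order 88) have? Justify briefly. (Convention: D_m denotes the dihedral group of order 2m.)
28

The number of irreducible complex representations of a finite group equals its number of conjugacy classes. For a direct product, #classes(G x H) = #classes(G) * #classes(H). Z/4Z has 4 classes (abelian), D_11 has 7 classes, so 4 * 7 = 28, so Z/4Z x D_11 (order 88) has exactly 28 irreducible complex representations.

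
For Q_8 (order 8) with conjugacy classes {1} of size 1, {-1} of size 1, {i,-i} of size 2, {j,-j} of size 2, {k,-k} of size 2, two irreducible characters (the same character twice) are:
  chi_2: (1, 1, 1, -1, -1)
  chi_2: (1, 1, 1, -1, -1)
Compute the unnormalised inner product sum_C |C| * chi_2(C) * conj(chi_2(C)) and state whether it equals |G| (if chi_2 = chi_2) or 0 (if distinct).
Sum = 8 = |G| = 8; so <chi_2, chi_2> = 1 (norm-1 confirms irreducibility).

Solution. Compute term by term over conjugacy classes (|C| * chi_2(C) * conj(chi_2(C))):
  1*(1)*conj(1) + 1*(1)*conj(1) + 2*(1)*conj(1) + 2*(-1)*conj(-1) + 2*(-1)*conj(-1)
  = (1) + (1) + (2) + (2) + (2)
  = 8.
Dividing by |G| = 8 gives 8/8 = 1, matching the row-orthogonality relation <chi_2, chi_2> = [chi_2 = chi_2].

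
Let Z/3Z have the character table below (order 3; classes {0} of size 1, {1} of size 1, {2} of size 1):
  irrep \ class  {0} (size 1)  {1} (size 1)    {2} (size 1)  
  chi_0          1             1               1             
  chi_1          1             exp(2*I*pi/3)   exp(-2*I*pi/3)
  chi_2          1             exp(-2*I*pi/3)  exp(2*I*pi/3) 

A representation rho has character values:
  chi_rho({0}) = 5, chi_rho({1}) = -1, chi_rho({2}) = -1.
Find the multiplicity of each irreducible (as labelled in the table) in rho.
Multiplicities: chi_0: 1, chi_1: 2, chi_2: 2.

Proof sketch: Use <chi_rho, chi> = (1/|G|) sum_C |C| * chi_rho(C) * conj(chi(C)) with |G| = 3 for each irreducible chi in the table:
  <chi_rho, chi_0> = (1/3)[1*(5)*conj(1) + 1*(-1)*conj(1) + 1*(-1)*conj(1)]
      = (1/3)[(5) + (-1) + (-1)] = 3/3 = 1
  <chi_rho, chi_1> = (1/3)[1*(5)*conj(1) + 1*(-1)*conj(exp(2*I*pi/3)) + 1*(-1)*conj(exp(-2*I*pi/3))]
      = (1/3)[(5) + (2 + exp(-2*I*pi/3) + 2*exp(2*I*pi/3)) + (2 + 2*exp(-2*I*pi/3) + exp(2*I*pi/3))] = 6/3 = 2
  <chi_rho, chi_2> = (1/3)[1*(5)*conj(1) + 1*(-1)*conj(exp(-2*I*pi/3)) + 1*(-1)*conj(exp(2*I*pi/3))]
      = (1/3)[(5) + (2 + 2*exp(-2*I*pi/3) + exp(2*I*pi/3)) + (2 + exp(-2*I*pi/3) + 2*exp(2*I*pi/3))] = 6/3 = 2
(Exp terms are combined using exp(i*s)*conj(exp(i*t)) = exp(i*(s-t)), and sums of them are collapsed using the identity that for every m > 1 the m distinct m-th roots of unity sum to 0, e.g. 1 + exp(2*I*pi/3) + exp(-2*I*pi/3) = 0.)
Dimension check: dim(rho) = sum (mult * dim) = 1*1 + 2*1 + 2*1 = 5 = chi_rho(e) = 5.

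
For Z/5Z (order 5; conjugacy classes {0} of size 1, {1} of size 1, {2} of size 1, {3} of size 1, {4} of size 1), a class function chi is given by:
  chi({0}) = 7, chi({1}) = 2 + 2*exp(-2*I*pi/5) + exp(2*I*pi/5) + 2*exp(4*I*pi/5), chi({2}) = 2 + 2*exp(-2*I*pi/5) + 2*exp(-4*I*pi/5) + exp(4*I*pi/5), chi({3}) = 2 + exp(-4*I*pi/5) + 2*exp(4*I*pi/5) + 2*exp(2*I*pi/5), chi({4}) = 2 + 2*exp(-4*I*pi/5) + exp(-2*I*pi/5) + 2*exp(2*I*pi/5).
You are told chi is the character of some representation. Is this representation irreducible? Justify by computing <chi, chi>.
Not irreducible (reducible): <chi, chi> = 13 > 1.

Solution. <chi, chi> = (1/|G|) sum_C |C| * |chi(C)|^2 = (1/5)[1*|7|^2 + 1*|2 + 2*exp(-2*I*pi/5) + exp(2*I*pi/5) + 2*exp(4*I*pi/5)|^2 + 1*|2 + 2*exp(-2*I*pi/5) + 2*exp(-4*I*pi/5) + exp(4*I*pi/5)|^2 + 1*|2 + exp(-4*I*pi/5) + 2*exp(4*I*pi/5) + 2*exp(2*I*pi/5)|^2 + 1*|2 + 2*exp(-4*I*pi/5) + exp(-2*I*pi/5) + 2*exp(2*I*pi/5)|^2]
  = (1/5)[(49) + (13 + 8*exp(-2*I*pi/5) + 10*exp(-4*I*pi/5) + 10*exp(4*I*pi/5) + 8*exp(2*I*pi/5)) + (13 + 10*exp(-2*I*pi/5) + 8*exp(-4*I*pi/5) + 8*exp(4*I*pi/5) + 10*exp(2*I*pi/5)) + (13 + 10*exp(-2*I*pi/5) + 8*exp(-4*I*pi/5) + 8*exp(4*I*pi/5) + 10*exp(2*I*pi/5)) + (13 + 8*exp(-2*I*pi/5) + 10*exp(-4*I*pi/5) + 10*exp(4*I*pi/5) + 8*exp(2*I*pi/5))] = 65/5 = 13.
(Exp terms are combined using exp(i*s)*conj(exp(i*t)) = exp(i*(s-t)), and sums of them are collapsed using the identity that for every m > 1 the m distinct m-th roots of unity sum to 0, e.g. 1 + exp(2*I*pi/3) + exp(-2*I*pi/3) = 0.)
A character is irreducible iff <chi, chi> = 1, so this representation is reducible.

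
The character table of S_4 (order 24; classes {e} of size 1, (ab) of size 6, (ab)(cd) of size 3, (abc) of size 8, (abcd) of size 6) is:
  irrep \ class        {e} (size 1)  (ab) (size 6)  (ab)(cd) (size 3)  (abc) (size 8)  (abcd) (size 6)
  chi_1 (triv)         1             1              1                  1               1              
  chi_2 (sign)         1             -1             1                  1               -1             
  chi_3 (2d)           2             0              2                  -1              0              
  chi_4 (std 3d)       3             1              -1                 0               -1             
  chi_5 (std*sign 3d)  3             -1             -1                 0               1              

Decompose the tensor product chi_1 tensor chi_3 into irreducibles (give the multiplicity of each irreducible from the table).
chi_1 tensor chi_3 = chi_3 (all other irreducibles have multiplicity 0).

Explanation: The character of a tensor product is the pointwise product (chi_1 * chi_3)(C) = chi_1(C) * chi_3(C):
  {e}: (1)*(2), (ab): (1)*(0), (ab)(cd): (1)*(2), (abc): (1)*(-1), (abcd): (1)*(0)
so (chi_1 * chi_3) takes values
  {e} -> 2, (ab) -> 0, (ab)(cd) -> 2, (abc) -> -1, (abcd) -> 0.
Now take the inner product of this character with each irreducible chi from the table, <chi_1*chi_3, chi> = (1/24) sum_C |C| (chi_1*chi_3)(C) conj(chi(C)):
  <chi_1*chi_3, chi_1> = (1/24)[1*(2)*conj(1) + 6*(0)*conj(1) + 3*(2)*conj(1) + 8*(-1)*conj(1) + 6*(0)*conj(1)]
      = (1/24)[(2) + (0) + (6) + (-8) + (0)] = 0/24 = 0
  <chi_1*chi_3, chi_2> = (1/24)[1*(2)*conj(1) + 6*(0)*conj(-1) + 3*(2)*conj(1) + 8*(-1)*conj(1) + 6*(0)*conj(-1)]
      = (1/24)[(2) + (0) + (6) + (-8) + (0)] = 0/24 = 0
  <chi_1*chi_3, chi_3> = (1/24)[1*(2)*conj(2) + 6*(0)*conj(0) + 3*(2)*conj(2) + 8*(-1)*conj(-1) + 6*(0)*conj(0)]
      = (1/24)[(4) + (0) + (12) + (8) + (0)] = 24/24 = 1
  <chi_1*chi_3, chi_4> = (1/24)[1*(2)*conj(3) + 6*(0)*conj(1) + 3*(2)*conj(-1) + 8*(-1)*conj(0) + 6*(0)*conj(-1)]
      = (1/24)[(6) + (0) + (-6) + (0) + (0)] = 0/24 = 0
  <chi_1*chi_3, chi_5> = (1/24)[1*(2)*conj(3) + 6*(0)*conj(-1) + 3*(2)*conj(-1) + 8*(-1)*conj(0) + 6*(0)*conj(1)]
      = (1/24)[(6) + (0) + (-6) + (0) + (0)] = 0/24 = 0
Hence the multiplicities are chi_3: 1. Dimension check: dim(chi_1)*dim(chi_3) = 1*2 = 2 and sum (mult * dim) = 1*2 = 2.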